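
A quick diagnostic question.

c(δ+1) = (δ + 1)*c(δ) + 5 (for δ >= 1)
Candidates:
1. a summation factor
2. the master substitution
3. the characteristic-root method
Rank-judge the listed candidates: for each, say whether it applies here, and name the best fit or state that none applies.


Verdict: a summation factor — normalize by the running product of δ + 1: the left side becomes a difference, and differences sum.
- a summation factor — applies; the problem has the shape this method handles.
- the master substitution — with no divided-index recursive call, reindexing by powers of a base buys nothing.
- the characteristic-root method — the coefficients change with the index, which the root method cannot absorb.


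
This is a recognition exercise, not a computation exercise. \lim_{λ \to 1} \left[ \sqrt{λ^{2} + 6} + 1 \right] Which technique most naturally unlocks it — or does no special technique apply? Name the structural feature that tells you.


Method: no special technique — no vanishing denominator and no indeterminate clash at the point — evaluation is immediate.


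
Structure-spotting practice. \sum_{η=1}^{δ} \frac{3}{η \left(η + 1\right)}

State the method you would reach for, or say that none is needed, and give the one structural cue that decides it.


Technique: telescoping — one partial-fraction pass turns \frac{3}{η \left(η + 1\right)} into a shifted difference, and shifted differences telescope.


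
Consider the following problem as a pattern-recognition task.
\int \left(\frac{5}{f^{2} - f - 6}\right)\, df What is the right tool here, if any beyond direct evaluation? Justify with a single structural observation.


Method: partial fractions — the factorization of f^{2} - f - 6 is the whole battle; after it, each term is a table integral.


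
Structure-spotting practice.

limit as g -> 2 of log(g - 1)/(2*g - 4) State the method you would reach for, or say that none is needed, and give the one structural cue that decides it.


Diagnosis: l'Hôpital's rule (0/0) — numerator and denominator both vanish at 2 — a genuine 0/0 form, which is exactly when l'Hôpital applies. A local series expansion at the point resolves it as well; the rule is the packaged version of that step.


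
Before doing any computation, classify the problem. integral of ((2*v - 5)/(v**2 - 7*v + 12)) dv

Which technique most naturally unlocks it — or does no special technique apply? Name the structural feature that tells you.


Best approach: partial fractions — each factor of v**2 - 7*v + 12 owns one elementary piece of the integrand — separate them and integrate piecewise.


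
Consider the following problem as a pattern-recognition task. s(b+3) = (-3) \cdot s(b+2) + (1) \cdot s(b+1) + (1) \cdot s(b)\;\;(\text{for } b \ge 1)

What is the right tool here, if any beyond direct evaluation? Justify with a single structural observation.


Verdict: the characteristic-root method — the recurrence treats every index alike (constant coefficients, no forcing) — precisely the regime where r^b trials close it.


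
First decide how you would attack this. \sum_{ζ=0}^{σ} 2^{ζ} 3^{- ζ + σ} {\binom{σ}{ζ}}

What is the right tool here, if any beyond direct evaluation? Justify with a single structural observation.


Best approach: the binomial theorem — binomial coefficients against complementary powers of 2 and 3: recognize the binomial expansion and resum.


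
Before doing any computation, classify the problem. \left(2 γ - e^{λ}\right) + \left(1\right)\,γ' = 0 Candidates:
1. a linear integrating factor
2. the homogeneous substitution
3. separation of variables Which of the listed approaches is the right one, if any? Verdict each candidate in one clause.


Best approach: a linear integrating factor — the unknown enters only to the first power against a nonzero forcing term — the integrating-factor template applies directly.
- a linear integrating factor: applicable, and directly so.
- the homogeneous substitution — the ratio substitution does not collapse this equation.
- separation of variables — the two dependences do not factor apart.


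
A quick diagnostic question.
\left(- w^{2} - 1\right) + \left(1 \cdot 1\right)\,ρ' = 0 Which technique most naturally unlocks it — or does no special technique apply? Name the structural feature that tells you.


Diagnosis: no special technique — solved for the derivative, ρ never appears on the right — this is a direct integration in w, not a differential-equations problem at heart.


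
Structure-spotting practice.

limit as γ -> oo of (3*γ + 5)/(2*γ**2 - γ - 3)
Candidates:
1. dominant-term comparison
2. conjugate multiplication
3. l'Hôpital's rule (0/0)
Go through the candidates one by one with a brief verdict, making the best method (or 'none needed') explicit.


Diagnosis: dominant-term comparison — growth-rate triage: the leading powers of γ decide the limit, everything else is noise.
- dominant-term comparison — yes, a natural case for it.
- conjugate multiplication — there is no infinity-minus-infinity radical difference to rationalize.
- l'Hôpital's rule (0/0) — no 0/0 form appears: written as one quotient, top and bottom both grow without bound, and the ratio is decided by their leading terms.


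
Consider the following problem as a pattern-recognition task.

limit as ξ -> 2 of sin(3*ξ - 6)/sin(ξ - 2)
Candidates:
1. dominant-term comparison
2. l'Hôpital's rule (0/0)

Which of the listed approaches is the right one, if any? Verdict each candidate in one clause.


Verdict: l'Hôpital's rule (0/0) — the 0/0 form at 2 is the signature situation for l'Hôpital's rule. The standard small-argument limits would also carry it; the rule is the systematic route.
- dominant-term comparison: this is not a rational comparison of growth rates at infinity.
- l'Hôpital's rule (0/0): yes — fits the structure here.


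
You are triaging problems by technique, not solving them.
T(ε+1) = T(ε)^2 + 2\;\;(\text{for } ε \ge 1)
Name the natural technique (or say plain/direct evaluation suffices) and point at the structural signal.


Best approach: no special technique — no ansatz, no master substitution, no summation factor survives the nonlinearity here.


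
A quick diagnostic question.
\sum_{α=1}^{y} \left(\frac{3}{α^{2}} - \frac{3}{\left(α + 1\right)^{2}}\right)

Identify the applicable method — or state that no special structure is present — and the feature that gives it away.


Technique: telescoping — write out three consecutive terms and watch the interior cancel: the advanced copy one term subtracts reappears as the very next term's leading piece, pair after pair.


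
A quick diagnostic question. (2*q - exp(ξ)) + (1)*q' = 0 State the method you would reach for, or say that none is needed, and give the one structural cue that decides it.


Technique: a linear integrating factor — the unknown enters only to the first power against a nonzero forcing term — the integrating-factor template applies directly.


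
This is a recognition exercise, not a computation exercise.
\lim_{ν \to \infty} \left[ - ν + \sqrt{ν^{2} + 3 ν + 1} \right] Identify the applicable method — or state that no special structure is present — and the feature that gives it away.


Best approach: conjugate multiplication — two divergent pieces with a minus sign between them and a radical in the mix: rationalize \sqrt{ν^{2} + 3 ν + 1} - ν before any limit law applies.


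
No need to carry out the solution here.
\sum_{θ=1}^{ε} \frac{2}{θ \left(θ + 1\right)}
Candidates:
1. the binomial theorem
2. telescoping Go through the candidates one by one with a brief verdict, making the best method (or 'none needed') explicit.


Diagnosis: telescoping — the summand \frac{2}{θ \left(θ + 1\right)} decomposes into fractions whose poles differ by an integer shift — the series collapses.
- the binomial theorem: there is no pair of bases whose matched powers would reassemble into a single binomial power.
- telescoping — applicable, and directly so.


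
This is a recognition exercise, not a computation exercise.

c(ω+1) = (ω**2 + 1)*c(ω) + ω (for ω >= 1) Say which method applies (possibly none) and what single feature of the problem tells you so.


Best approach: a summation factor — normalize by the running product of ω**2 + 1: the left side becomes a difference, and differences sum.


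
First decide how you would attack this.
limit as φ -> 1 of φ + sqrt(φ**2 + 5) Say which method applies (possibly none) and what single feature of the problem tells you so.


Verdict: no special technique — no zero denominators, no indeterminate clash at 1 — substitute and read off the value.


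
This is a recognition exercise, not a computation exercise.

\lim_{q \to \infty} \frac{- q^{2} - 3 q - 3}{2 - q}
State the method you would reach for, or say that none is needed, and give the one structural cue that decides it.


Technique: dominant-term comparison — divide by the highest power of q present: lower-order terms vanish and the dominant ratio remains. As a single quotient, the ∞/∞ shape would yield to repeated differentiation as well — the growth comparison gets there in one look.


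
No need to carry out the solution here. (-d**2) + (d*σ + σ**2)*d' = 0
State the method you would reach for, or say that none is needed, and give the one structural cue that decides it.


Verdict: the homogeneous substitution — the slope is degree-zero homogeneous: the ratio substitution v = d/σ collapses it. With the right rearrangement (exchanging the roles of the variables where needed), this also fits a Bernoulli template; the homogeneous substitution reads the structure directly.


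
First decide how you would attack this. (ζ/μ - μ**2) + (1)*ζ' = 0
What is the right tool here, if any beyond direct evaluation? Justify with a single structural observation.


Diagnosis: a linear integrating factor — linear in the unknown with genuine forcing: multiply through by the exponential of the integrated coefficient and the left side closes into one derivative.


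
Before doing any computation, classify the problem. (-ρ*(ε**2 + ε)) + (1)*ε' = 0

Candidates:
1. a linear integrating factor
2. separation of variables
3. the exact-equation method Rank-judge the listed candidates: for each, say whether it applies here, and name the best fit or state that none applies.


Best approach: separation of variables — a product of single-variable factors, ρ and ε**2 + ε — the textbook separable form. Rearranged, this also fits the Bernoulli template directly; separation reads the product structure as given.
- a linear integrating factor — the unknown enters nonlinearly (through a power, a denominator, or a transcendental function), which the linear integrating-factor recipe cannot absorb as-is — any repair would come from a preliminary substitution, not the factor.
- separation of variables — yes — fits the structure here.
- the exact-equation method: exactness fails on the nose — the mixed partials do not match.


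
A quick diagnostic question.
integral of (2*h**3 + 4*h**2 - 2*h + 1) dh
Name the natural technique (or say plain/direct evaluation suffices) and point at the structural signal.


Verdict: no special technique — nothing composite, nothing rational, nothing trigonometric — each constant-multiple power of h integrates by the power rule alone.


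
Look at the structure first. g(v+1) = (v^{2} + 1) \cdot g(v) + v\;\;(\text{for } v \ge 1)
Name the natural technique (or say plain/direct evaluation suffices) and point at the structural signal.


Diagnosis: a summation factor — first-order linear but the coefficient v^{2} + 1 moves with the index — divide by the cumulative product and telescope.


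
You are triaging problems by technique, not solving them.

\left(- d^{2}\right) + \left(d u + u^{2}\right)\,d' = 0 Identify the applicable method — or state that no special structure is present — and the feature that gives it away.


Best approach: the homogeneous substitution — the slope's numerator and denominator share total degree; set v = d/u and the equation drops to separable form. This can also be massaged into Bernoulli form (the roles of the variables may need exchanging); the homogeneous substitution avoids that setup.


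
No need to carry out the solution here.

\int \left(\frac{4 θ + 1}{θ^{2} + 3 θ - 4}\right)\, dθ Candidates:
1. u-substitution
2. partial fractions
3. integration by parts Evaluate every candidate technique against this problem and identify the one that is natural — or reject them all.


Method: partial fractions — break θ^{2} + 3 θ - 4 into its roots and the integral splits into logarithm-sized bites.
- u-substitution: no subexpression of the integrand serves as a whole-integral substitution inner — individual terms may offer their own, but none carries its derivative as a factor of the full integrand; a working change of variable would have to be constructed from outside the expression.
- partial fractions — yes, a natural case for it.
- integration by parts — the nonconstant-polynomial-times-standard-kernel pattern (an exp, sine, cosine, or logarithm partner) is absent.


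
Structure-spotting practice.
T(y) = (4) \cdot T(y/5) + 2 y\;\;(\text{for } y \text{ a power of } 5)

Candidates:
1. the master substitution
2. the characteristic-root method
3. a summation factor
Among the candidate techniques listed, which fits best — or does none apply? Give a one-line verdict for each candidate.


Technique: the master substitution — treat m = log base 5 of y as the new clock: one recursion step advances m by one while y scales by 5.
- the master substitution: applicable, and directly so.
- the characteristic-root method — a divided-index call is not the fixed-shift linear shape that characteristic roots solve.
- a summation factor — a divided-index call is outside the fixed-shift first-order family a summation factor normalizes.


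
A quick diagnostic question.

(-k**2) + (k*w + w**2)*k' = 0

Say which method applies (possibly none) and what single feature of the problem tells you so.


Best approach: the homogeneous substitution — the slope's numerator and denominator share total degree; set v = k/w and the equation drops to separable form. With the right rearrangement (exchanging the roles of the variables where needed), this also fits a Bernoulli template; the homogeneous substitution reads the structure directly.


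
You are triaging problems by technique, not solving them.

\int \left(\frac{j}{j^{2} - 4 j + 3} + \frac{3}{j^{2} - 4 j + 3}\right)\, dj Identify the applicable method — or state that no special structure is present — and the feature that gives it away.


Best approach: partial fractions — j^{2} - 4 j + 3 splits into linear pieces, so the quotient is a sum of simple fractions — decompose before integrating.


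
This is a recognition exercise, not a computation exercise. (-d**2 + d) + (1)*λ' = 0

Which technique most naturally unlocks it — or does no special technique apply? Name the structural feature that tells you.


Diagnosis: no special technique — solved for the derivative, λ never appears on the right — this is a direct integration in d, not a differential-equations problem at heart.


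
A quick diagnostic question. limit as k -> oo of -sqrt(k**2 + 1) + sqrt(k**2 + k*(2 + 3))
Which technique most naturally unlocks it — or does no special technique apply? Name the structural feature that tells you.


Verdict: conjugate multiplication — two divergent pieces with a minus sign between them and a radical in the mix: rationalize sqrt(k**2 + k*(2 + 3)) - sqrt(k**2 + 1) before any limit law applies.


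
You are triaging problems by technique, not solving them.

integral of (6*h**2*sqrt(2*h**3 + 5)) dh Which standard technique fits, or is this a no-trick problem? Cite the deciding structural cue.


Best approach: u-substitution — everything non-trivial happens through the inner expression 2*h**3 + 5, and its derivative accounts for the remaining factor up to a constant, so set u = 2*h**3 + 5.


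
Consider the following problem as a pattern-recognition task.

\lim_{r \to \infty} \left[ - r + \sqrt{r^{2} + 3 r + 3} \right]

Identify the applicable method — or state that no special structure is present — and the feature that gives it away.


Method: conjugate multiplication — neither \sqrt{r^{2} + 3 r + 3} nor r converges alone, so rewrite their difference as a conjugate-rationalized quotient first.


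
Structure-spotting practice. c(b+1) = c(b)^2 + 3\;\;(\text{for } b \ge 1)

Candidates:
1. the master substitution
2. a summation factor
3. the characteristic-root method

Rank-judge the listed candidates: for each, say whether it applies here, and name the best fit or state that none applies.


Verdict: no special technique — this one you iterate or analyze qualitatively: the nonlinearity defeats linear solution methods.
- the master substitution — the recursion shifts the index rather than dividing it.
- a summation factor: no summation factor applies — the rule is not linear in the sequence values.
- the characteristic-root method — the recursion is nonlinear in the sequence values, so no linear-modes ansatz applies.


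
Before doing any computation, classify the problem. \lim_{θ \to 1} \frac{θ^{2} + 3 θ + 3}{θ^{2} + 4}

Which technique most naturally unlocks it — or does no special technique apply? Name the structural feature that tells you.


Diagnosis: no special technique — no vanishing denominator and no indeterminate clash at the point — evaluation is immediate.


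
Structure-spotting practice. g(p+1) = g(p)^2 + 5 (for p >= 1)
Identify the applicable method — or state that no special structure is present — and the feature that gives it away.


Technique: no special technique — the map from one term to the next is curved, not linear, so linear closed-form machinery does not attach.


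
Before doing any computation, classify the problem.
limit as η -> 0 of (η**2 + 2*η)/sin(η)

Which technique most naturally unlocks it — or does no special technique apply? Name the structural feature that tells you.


Best approach: l'Hôpital's rule (0/0) — numerator and denominator both vanish at 0 — a genuine 0/0 form, which is exactly when l'Hôpital applies. A local series expansion at the point resolves it as well; the rule is the packaged version of that step.


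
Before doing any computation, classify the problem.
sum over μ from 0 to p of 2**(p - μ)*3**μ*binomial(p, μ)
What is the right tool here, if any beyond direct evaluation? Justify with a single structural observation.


Method: the binomial theorem — the binomial coefficients weight matched powers of 3 and 2, which is exactly the expansion of a binomial power.


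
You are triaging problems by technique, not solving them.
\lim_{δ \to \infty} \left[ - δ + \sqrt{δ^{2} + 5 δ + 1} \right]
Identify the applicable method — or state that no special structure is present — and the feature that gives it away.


Diagnosis: conjugate multiplication — \sqrt{δ^{2} + 5 δ + 1} and δ both blow up, but their difference is tame once the conjugate rationalizes it.


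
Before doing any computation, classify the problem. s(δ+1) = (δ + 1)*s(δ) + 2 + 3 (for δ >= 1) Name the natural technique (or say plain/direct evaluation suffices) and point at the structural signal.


Diagnosis: a summation factor — an index-dependent multiplier δ + 1 rules out characteristic roots; a summation factor converts it to a pure difference.


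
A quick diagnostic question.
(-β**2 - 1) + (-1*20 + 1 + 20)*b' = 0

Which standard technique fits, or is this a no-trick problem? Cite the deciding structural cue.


Technique: no special technique — solved for the derivative, no b appears — this is antidifferentiation in β wearing ODE clothing.


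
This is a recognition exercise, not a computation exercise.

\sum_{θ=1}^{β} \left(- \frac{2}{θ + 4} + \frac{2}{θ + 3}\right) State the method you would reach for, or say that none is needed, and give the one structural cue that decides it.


Method: telescoping — difference-of-shifts structure (each term adds \frac{2}{θ + 3}, then subtracts its one-index-advanced value, which the following term adds back) leaves only the first and last pieces standing.


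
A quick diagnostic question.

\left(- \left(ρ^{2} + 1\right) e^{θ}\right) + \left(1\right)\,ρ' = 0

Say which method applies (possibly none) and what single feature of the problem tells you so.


Technique: separation of variables — a product of single-variable factors, e^{θ} and ρ^{2} + 1 — the textbook separable form.


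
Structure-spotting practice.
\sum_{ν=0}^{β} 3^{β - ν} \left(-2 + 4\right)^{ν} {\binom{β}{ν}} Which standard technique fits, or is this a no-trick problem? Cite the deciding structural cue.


Verdict: the binomial theorem — terms weighting {\binom{β}{ν}} against matched powers of (-2 + 4) and 3 reassemble into ((-2 + 4) + 3)^β by the binomial theorem.


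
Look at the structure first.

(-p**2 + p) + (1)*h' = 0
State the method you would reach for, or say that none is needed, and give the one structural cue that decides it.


Best approach: no special technique — solved for the derivative, h never appears on the right — this is a direct integration in p, not a differential-equations problem at heart.


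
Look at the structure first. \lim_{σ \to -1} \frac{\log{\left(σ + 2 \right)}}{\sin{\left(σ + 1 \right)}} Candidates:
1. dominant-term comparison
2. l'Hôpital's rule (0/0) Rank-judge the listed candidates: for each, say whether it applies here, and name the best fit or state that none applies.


Verdict: l'Hôpital's rule (0/0) — both numerator and denominator vanish at -1: the genuine 0/0 indeterminate that l'Hôpital exists for. A local series expansion at the point resolves it as well; the rule is the packaged version of that step.
- dominant-term comparison — this limit is not decided by comparing leading-term growth at infinity.
- l'Hôpital's rule (0/0) — yes, a natural case for it.


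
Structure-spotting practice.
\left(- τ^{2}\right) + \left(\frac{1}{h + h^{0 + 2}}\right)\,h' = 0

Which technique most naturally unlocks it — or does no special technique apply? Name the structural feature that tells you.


Best approach: separation of variables — one side of the product carries the independent variable, the other the unknown — the textbook separation shape. A Bernoulli rewrite would carry it as the equation stands — separating the variables needs no rearrangement either.


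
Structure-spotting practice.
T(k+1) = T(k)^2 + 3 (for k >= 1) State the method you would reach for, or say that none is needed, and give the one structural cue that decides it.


Verdict: no special technique — the map from one term to the next is curved, not linear, so linear closed-form machinery does not attach.


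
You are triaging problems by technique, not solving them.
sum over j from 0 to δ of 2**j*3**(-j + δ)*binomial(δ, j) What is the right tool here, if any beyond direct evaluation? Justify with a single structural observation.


Technique: the binomial theorem — the summand is term j of a binomial expansion in 2 and 3; the whole sum is a single power.


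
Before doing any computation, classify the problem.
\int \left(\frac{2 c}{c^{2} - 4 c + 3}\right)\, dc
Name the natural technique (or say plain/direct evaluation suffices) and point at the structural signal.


Technique: partial fractions — the factorization of c^{2} - 4 c + 3 is the whole battle; after it, each term is a table integral.


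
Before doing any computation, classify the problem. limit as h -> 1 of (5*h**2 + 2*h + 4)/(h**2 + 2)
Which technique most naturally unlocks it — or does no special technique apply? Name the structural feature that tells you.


Technique: no special technique — nothing blocks direct substitution at 1: plug in and finish.


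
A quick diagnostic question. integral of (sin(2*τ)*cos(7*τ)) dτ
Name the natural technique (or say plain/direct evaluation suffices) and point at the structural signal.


Technique: a trigonometric identity — the product sin(2*τ)*cos(7*τ) converts to a sum of single-frequency sinusoids via the product-to-sum identity.


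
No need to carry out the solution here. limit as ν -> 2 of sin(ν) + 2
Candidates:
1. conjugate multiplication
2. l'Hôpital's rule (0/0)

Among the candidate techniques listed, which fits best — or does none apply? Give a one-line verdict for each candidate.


Technique: no special technique — no denominator vanishes and nothing blows up at 2: direct substitution is the whole computation.
- conjugate multiplication: no difference of divergent radicals appears, so rationalizing has nothing to cancel.
- l'Hôpital's rule (0/0): evaluation at the point is determinate, so the rule has nothing to repair.


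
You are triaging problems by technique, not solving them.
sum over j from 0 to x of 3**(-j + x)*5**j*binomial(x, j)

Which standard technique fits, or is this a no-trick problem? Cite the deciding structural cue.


Diagnosis: the binomial theorem — the binomial coefficients weight matched powers of 5 and 3, which is exactly the expansion of a binomial power.


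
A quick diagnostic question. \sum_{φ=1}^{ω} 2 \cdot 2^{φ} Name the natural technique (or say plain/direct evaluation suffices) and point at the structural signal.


Best approach: the geometric series formula — the ratio of consecutive terms is the constant 2, independent of the index — a geometric sum.


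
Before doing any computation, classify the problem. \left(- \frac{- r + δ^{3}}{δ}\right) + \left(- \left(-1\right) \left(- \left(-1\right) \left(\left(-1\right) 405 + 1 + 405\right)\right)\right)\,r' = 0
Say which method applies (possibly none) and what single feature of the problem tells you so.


Method: a linear integrating factor — the unknown enters only to the first power against a nonzero forcing term — the integrating-factor template applies directly.


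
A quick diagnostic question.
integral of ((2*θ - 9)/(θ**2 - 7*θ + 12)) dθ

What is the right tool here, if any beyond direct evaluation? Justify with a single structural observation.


Diagnosis: partial fractions — the denominator θ**2 - 7*θ + 12 factors, so the quotient decomposes into elementary partial fractions term by term.


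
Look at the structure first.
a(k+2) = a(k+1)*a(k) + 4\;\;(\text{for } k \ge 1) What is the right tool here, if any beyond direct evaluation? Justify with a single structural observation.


Method: no special technique — no ansatz, no master substitution, no summation factor survives the nonlinearity here.


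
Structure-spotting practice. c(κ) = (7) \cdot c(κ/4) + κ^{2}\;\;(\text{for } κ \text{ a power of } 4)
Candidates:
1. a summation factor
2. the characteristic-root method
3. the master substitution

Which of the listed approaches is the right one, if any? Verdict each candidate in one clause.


Technique: the master substitution — the argument shrinks by the factor 4, so measure the index on a logarithmic scale and the recursion becomes a shift.
- a summation factor — a divided-index call is outside the fixed-shift first-order family a summation factor normalizes.
- the characteristic-root method: a divided-index call is not the fixed-shift linear shape that characteristic roots solve.
- the master substitution: applies; the problem has the shape this method handles.


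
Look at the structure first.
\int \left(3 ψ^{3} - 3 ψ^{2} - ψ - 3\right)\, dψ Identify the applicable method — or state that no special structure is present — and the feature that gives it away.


Technique: no special technique — the integrand is a sum of constant multiples of powers of ψ — integrate term by term.


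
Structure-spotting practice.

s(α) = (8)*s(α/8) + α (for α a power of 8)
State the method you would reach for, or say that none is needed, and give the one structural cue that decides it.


Best approach: the master substitution — divide-the-index recursion (α/8 inside the call) straightens out once the index is rewritten as 8^m.


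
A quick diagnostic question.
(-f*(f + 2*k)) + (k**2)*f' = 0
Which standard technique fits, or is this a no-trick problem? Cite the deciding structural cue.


Diagnosis: the homogeneous substitution — the slope is degree-zero homogeneous: the ratio substitution v = f/k collapses it. This doubles as a Bernoulli equation in the unknown as written; the homogeneous route needs no setup at all.


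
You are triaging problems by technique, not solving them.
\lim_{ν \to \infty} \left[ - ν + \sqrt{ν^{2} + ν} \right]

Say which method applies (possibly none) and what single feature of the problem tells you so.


Diagnosis: conjugate multiplication — neither \sqrt{ν^{2} + ν} nor ν converges alone, so rewrite their difference as a conjugate-rationalized quotient first.


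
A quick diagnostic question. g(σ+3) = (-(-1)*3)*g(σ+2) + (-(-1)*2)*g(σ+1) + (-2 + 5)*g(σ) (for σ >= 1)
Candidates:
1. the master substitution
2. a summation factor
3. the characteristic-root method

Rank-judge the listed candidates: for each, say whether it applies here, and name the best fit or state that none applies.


Best approach: the characteristic-root method — fixed numeric weights on consecutive terms and no forcing term added: the root method in its home territory.
- the master substitution — no fixed divisor shrinks the index between calls.
- a summation factor — a summation factor telescopes one-step recursions; this one carries higher-order memory.
- the characteristic-root method: applicable, and directly so.


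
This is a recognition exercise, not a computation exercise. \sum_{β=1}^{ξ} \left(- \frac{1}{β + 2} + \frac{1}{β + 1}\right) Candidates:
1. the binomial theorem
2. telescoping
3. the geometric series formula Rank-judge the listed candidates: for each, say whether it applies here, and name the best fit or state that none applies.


Verdict: telescoping — spot the paired structure — each term adds \frac{1}{β + 1} and subtracts its successor value, which the next term restores: the definition of a telescoping chain.
- the binomial theorem — the summand does not match any term pattern of an expanded binomial power.
- telescoping: a fit — the right tool for this form.
- the geometric series formula — dividing successive terms gives an index-dependent quantity, not a constant.


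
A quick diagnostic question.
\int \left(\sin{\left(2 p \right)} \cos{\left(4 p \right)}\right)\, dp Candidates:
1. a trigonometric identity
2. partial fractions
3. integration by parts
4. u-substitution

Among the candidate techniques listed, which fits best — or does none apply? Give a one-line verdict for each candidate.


Technique: a trigonometric identity — \sin{\left(2 p \right)} \cos{\left(4 p \right)} mixes two frequencies; the product-to-sum identity splits it into single-frequency sinusoids.
- a trigonometric identity: a fit — the right tool for this form.
- partial fractions — there is no rational-function structure to decompose.
- integration by parts — not the fit here: there is no polynomial factor to ladder down — parts can still close the trigonometric product by recursion, though the identity rewrite is the direct route.
- u-substitution — no subexpression of the integrand serves as a whole-integral substitution inner — individual terms may offer their own, but none carries its derivative as a factor of the full integrand; a working change of variable would have to be constructed from outside the expression.


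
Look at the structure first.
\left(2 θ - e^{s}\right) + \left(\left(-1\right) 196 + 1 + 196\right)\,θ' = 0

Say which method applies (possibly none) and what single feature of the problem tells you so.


Method: a linear integrating factor — arrange it as θ' + 2·θ = (the forcing term) and the integrating factor does the rest.


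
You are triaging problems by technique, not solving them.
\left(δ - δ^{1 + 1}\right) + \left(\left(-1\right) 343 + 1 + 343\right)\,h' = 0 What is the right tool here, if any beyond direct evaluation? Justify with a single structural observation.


Method: no special technique — the slope is a function of δ alone, so integrate both sides directly.


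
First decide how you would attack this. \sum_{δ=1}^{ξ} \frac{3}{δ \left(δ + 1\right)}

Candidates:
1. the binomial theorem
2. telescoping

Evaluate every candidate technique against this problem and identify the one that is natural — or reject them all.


Technique: telescoping — poles of \frac{3}{δ \left(δ + 1\right)} differ by an integer, the telltale of a telescoping partial-fraction sum.
- the binomial theorem: the summand does not match any term pattern of an expanded binomial power.
- telescoping — applicable, and directly so.


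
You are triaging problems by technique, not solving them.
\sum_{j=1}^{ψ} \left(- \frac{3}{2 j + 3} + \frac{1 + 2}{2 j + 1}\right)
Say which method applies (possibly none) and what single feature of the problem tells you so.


Diagnosis: telescoping — spot the paired structure — each term adds \frac{1 + 2}{2 j + 1} and subtracts its successor value, which the next term restores: the definition of a telescoping chain.


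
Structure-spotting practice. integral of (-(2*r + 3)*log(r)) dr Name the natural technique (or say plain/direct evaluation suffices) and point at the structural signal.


Best approach: integration by parts — a polynomial next to log(r): integrate the polynomial, differentiate the log, and the integral simplifies in one pass.


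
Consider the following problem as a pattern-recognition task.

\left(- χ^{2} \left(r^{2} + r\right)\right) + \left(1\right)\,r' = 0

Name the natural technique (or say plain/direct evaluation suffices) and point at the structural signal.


Verdict: separation of variables — solved for the derivative, the right side factors as χ^{2} times r^{2} + r — all χ-dependence separates from all r-dependence. Rearranged, this also fits the Bernoulli template directly; separation reads the product structure as given.


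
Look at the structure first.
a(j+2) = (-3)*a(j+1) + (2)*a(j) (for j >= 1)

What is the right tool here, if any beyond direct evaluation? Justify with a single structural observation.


Technique: the characteristic-root method — linear, homogeneous, constant coefficients: solutions of the form r^j exist — find the roots of the characteristic polynomial.


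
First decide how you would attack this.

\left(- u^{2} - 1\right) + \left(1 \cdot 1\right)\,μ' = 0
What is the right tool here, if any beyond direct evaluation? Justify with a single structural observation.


Verdict: no special technique — solved for the derivative, μ never appears on the right — this is a direct integration in u, not a differential-equations problem at heart.


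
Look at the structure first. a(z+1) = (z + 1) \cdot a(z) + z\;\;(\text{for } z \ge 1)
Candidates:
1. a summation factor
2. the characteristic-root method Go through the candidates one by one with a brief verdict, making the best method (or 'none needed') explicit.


Method: a summation factor — normalize by the running product of z + 1: the left side becomes a difference, and differences sum.
- a summation factor — yes, a natural case for it.
- the characteristic-root method — the coefficients vary with the index, breaking the constant-coefficient structure the method needs.


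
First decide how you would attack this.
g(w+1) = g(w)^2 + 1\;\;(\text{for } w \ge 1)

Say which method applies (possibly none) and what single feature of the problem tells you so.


Verdict: no special technique — each new value is a nonlinear function of earlier ones — scaling arguments and superposition both fail.


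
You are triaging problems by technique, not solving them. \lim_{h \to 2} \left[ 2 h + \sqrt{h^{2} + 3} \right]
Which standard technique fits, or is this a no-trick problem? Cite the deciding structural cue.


Technique: no special technique — no denominator vanishes and nothing blows up at 2: direct substitution is the whole computation.


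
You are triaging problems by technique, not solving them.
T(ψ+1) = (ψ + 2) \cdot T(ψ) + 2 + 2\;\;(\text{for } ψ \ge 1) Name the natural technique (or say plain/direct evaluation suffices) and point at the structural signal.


Verdict: a summation factor — normalize by the running product of ψ + 2: the left side becomes a difference, and differences sum.


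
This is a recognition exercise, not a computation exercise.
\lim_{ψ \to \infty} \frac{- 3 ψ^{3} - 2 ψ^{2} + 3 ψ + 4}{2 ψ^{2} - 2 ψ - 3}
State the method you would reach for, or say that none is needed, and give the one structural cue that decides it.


Method: dominant-term comparison — divide through by the highest power of ψ; every lower-order term dies and the dominant terms decide the limit. Viewed as a single quotient this is an ∞/∞ form — an at-infinity application of l'Hôpital's rule would also resolve it; comparing leading growth reads the answer without differentiating.


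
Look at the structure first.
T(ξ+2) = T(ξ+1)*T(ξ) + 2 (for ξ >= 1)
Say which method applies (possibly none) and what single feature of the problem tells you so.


Diagnosis: no special technique — each new value is a nonlinear function of earlier ones — scaling arguments and superposition both fail.


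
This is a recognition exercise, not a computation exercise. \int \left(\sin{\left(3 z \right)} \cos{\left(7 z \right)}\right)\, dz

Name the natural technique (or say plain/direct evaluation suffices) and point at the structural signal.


Diagnosis: a trigonometric identity — the product \sin{\left(3 z \right)} \cos{\left(7 z \right)} converts to a sum of single-frequency sinusoids via the product-to-sum identity.


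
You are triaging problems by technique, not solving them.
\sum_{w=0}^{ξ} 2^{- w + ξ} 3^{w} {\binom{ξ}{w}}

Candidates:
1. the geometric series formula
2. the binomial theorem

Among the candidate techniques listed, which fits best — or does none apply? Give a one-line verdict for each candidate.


Best approach: the binomial theorem — binomial coefficients against complementary powers of 3 and 2: recognize the binomial expansion and resum.
- the geometric series formula — the ratio of consecutive terms depends on the index.
- the binomial theorem: yes, a natural case for it.


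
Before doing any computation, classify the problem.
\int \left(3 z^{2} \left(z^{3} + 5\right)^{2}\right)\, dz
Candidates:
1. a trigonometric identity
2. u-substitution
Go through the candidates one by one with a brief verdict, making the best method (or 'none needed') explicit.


Best approach: u-substitution — differentiating the inner expression z^{3} + 5 produces the factor 3 z^{2} up to a constant multiple, so substituting u = z^{3} + 5 reduces everything to a one-variable integral in u. Brute-force expansion works too — the substitution sees the structure instead of grinding through terms.
- a trigonometric identity: no sine or cosine appears, so there is nothing for a trigonometric identity to act on.
- u-substitution: yes, a natural case for it.


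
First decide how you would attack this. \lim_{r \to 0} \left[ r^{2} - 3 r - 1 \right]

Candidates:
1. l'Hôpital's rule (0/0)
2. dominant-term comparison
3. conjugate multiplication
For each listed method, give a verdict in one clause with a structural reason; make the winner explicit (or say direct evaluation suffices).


Best approach: no special technique — no vanishing denominator and no indeterminate clash at the point — evaluation is immediate.
- l'Hôpital's rule (0/0): evaluation at the point is determinate, so the rule has nothing to repair.
- dominant-term comparison: this limit is not decided by comparing leading-term growth at infinity.
- conjugate multiplication — no difference of divergent radicals appears, so rationalizing has nothing to cancel.
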